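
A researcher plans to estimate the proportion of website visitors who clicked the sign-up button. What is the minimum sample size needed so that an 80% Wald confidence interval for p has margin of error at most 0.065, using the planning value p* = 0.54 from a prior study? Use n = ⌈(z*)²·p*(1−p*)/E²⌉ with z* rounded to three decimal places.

n = 97

For 80% confidence, z* = 1.282.
p*(1−p*) = 0.2484.
(z*)²·p*(1−p*)/E² = 1.643524·0.2484/0.004225 = 96.628.
Rounding up, n = 97.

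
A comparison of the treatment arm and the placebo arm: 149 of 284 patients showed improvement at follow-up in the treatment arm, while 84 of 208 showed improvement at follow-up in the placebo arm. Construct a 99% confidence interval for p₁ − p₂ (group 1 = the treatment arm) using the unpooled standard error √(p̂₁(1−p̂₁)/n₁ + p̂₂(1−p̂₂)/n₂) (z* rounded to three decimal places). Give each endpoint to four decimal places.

p̂₁ = 0.52465, p̂₂ = 0.40385, so the observed difference is 0.12080.
SE = √(0.000878143 + 0.001157473) = √0.002035616 = 0.045118.
For 99% confidence, z* = 2.576. Margin of error = 0.11622.
Interval: 0.12080 ± 0.11622 → (0.0046, 0.2370).

(0.0046, 0.2370)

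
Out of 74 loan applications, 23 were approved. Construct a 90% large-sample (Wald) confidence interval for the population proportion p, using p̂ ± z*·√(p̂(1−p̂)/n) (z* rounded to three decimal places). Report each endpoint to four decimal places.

(0.2223, 0.3993)

p̂ = 23/74 = 0.31081.
SE = √(p̂(1−p̂)/n) = √(0.214207/74) = 0.053802.
z* = 1.645 at the 90% level.
Margin of error: 1.645 × 0.053802 = 0.08850.
CI: 0.31081 ± 0.08850 = (0.2223, 0.3993).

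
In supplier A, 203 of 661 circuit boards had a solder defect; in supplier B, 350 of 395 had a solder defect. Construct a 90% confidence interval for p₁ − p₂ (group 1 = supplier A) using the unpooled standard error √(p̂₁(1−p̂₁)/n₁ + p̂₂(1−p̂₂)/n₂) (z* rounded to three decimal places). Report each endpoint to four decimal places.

p̂₁ = 203/661 = 0.30711, p̂₂ = 350/395 = 0.88608; p̂₁ − p̂₂ = -0.57897.
Unpooled SE = √(p̂₁(1−p̂₁)/n₁ + p̂₂(1−p̂₂)/n₂) = √(0.000321927 + 0.000255558) = 0.024031.
For 90% confidence, z* = 1.645. Margin of error = 0.03953.
Interval: -0.57897 ± 0.03953 → (-0.6185, -0.5394).

(-0.6185, -0.5394)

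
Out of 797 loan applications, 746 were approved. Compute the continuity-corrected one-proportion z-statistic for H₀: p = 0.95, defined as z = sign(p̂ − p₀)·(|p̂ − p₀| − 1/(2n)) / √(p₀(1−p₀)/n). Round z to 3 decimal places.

Sample proportion p̂ = 746/797 = 0.93601. p̂ − p₀ = -0.013990.
1/(2n) = 0.000627.
Corrected numerator: |-0.013990| − 0.000627 = 0.013363.
Null standard error: √(0.95·0.05/797) = √0.000059598 = 0.007720.
z = (−)0.013363/0.007720 = -1.731.

z = -1.731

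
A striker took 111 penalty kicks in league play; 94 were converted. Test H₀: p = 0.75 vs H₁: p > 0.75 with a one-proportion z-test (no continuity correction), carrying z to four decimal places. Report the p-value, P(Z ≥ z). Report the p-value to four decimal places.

The sample proportion is 94/111 = 0.84685.
Under H₀, SE = √(p₀(1−p₀)/n) = √(0.75·0.25/111) = √0.001689189 = 0.041100.
Test statistic (full precision, shown to 4 dp): z = (94/111 − 0.75)/SE₀ ≈ 2.3564.
p-value = P(Z ≥ z) with z = 2.3564 → 0.0092.

p-value = 0.0092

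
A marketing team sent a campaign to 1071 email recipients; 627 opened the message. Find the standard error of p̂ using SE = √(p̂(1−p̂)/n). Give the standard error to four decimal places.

SE = 0.0151

Sample proportion p̂ = 627/1071 = 0.58543.
p̂(1−p̂) = 0.242702.
SE = √(0.242702/1071) = √0.000226613 = 0.0151.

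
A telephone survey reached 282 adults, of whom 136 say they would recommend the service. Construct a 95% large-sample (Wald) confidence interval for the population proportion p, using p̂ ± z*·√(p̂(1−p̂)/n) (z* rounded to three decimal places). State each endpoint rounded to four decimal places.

p̂ = 136/282 = 0.48227.
Standard error of p̂: √(0.249686/282) = √0.000885410 = 0.029756.
For 95% confidence, z* = 1.960.
Margin = 1.960·0.029756 = 0.05832.
Interval: 0.48227 ± 0.05832 → (0.4239, 0.5406).

(0.4239, 0.5406)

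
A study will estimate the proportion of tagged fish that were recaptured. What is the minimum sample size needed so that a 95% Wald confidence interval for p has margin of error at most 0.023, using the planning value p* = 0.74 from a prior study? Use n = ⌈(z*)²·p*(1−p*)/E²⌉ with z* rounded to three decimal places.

n = 1398

For 95% confidence, z* = 1.960.
p*(1−p*) = 0.1924.
(z*)²·p*(1−p*)/E² = 3.841600·0.1924/0.000529 = 1397.210.
Rounding up, n = 1398.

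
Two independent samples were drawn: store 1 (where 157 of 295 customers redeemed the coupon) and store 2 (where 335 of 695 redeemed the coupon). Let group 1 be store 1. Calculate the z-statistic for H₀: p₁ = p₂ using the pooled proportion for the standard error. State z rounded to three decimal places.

z = 1.445

p̂₁ = 157/295 = 0.53220, p̂₂ = 335/695 = 0.48201.
Pooling: p̂ = 492/990 = 0.49697.
SE = √[p̂(1−p̂)(1/n₁+1/n₂)] = √[0.49697·0.50303·(1/295+1/695)] ≈ 0.034744.
z = (p̂₁ − p̂₂)/SE = (0.53220 − 0.48201)/0.034744 = 0.05019/0.034744 = 1.445.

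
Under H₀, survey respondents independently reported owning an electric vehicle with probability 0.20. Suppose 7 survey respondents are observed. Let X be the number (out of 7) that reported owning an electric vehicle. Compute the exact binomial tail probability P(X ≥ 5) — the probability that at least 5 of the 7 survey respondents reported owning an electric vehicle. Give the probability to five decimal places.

X is binomial with n = 7 and p = 0.20.
P(X ≥ 5) = C(7,5)·0.20^5·0.80^2 + C(7,6)·0.20^6·0.80^1 + C(7,7)·0.20^7·0.80^0.
= 0.004301 + 0.000358 + 0.000013 = 0.00467.

P = 0.00467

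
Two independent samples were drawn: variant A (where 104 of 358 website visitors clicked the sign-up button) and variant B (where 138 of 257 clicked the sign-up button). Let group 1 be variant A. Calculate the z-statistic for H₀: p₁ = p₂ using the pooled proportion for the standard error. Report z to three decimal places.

z = -6.171

Sample proportions: p̂₁ = 104/358 = 0.29050 and p̂₂ = 138/257 = 0.53696.
Pooled p̂ = (104+138)/(358+257) = 242/615 = 0.39350.
Pooled SE = √[0.2386569·0.00668435] ≈ 0.039941.
z = -0.24646/0.039941 = -6.171.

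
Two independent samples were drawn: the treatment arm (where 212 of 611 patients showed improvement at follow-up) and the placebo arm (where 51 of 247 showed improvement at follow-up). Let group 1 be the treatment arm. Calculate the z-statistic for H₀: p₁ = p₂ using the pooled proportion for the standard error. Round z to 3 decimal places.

z = 4.041

p̂₁ = 212/611 = 0.34697, p̂₂ = 51/247 = 0.20648.
Pooling: p̂ = 263/858 = 0.30653.
Pooled SE = √[0.2125681·0.00568524] ≈ 0.034764.
z = (p̂₁ − p̂₂)/SE = (0.34697 − 0.20648)/0.034764 = 0.14049/0.034764 = 4.041.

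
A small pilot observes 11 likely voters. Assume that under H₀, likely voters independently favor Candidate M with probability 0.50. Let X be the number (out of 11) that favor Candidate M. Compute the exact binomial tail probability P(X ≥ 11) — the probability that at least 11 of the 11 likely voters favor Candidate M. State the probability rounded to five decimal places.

X ~ Binomial(n=11, p=0.50).
P(X ≥ 11) = C(11,11)·0.50^11·0.50^0.
= 0.000488 = 0.00049.

P = 0.00049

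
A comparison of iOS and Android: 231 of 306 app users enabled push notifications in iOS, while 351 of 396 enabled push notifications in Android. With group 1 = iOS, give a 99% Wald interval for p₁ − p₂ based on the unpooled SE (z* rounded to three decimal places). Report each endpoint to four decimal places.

(-0.2070, -0.0560)

p̂₁ = 231/306 = 0.75490, p̂₂ = 351/396 = 0.88636; p̂₁ − p̂₂ = -0.13146.
SE = √(0.000604657 + 0.000254351) = √0.000859008 = 0.029309.
For 99% confidence, z* = 2.576. Margin = 2.576·0.029309 = 0.07550.
So the interval runs from -0.2070 to -0.0560.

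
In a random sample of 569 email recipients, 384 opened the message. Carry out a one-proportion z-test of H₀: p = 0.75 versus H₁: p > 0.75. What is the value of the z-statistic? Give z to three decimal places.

z = -4.139

Sample proportion p̂ = 384/569 = 0.67487.
Under H₀, SE = √(p₀(1−p₀)/n) = √(0.75·0.25/569) = √0.000329525 = 0.018153.
Test statistic: z = -0.07513/0.018153 = -4.139.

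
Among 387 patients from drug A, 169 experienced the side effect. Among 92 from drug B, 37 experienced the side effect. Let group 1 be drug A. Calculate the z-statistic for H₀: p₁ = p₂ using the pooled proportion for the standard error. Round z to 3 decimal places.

z = 0.601

Sample proportions: p̂₁ = 169/387 = 0.43669 and p̂₂ = 37/92 = 0.40217.
Pooled p̂ = (169+37)/(387+92) = 206/479 = 0.43006.
SE = √[p̂(1−p̂)(1/n₁+1/n₂)] = √[0.43006·0.56994·(1/387+1/92)] ≈ 0.057425.
z = (p̂₁ − p̂₂)/SE = (0.43669 − 0.40217)/0.057425 = 0.03452/0.057425 = 0.601.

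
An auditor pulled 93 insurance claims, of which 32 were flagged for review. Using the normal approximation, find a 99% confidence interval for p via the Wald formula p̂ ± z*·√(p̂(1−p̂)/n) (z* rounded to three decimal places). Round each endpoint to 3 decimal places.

With x = 32 successes in n = 93, p̂ = 0.34409.
Standard error of p̂: √(0.225691/93) = √0.002426783 = 0.049262.
For 99% confidence, z* = 2.576.
Margin of error: 2.576 × 0.049262 = 0.12690.
Interval: 0.34409 ± 0.12690 → (0.217, 0.471).

(0.217, 0.471)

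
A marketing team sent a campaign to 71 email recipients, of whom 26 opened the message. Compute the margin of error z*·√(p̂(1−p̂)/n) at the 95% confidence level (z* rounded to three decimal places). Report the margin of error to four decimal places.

The sample proportion is 26/71 = 0.36620.
SE(p̂) = √(0.36620·0.63380/71) = 0.057175.
For 95% confidence, z* = 1.960.
ME = 1.960·0.057175 = 0.1121.

ME = 0.1121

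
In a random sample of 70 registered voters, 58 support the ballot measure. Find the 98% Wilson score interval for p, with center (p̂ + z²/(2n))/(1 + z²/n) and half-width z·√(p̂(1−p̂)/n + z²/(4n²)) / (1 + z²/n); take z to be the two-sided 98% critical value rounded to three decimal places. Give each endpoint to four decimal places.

p̂ = 58/70 = 0.82857; z = 2.326, so z² = 5.410276.
1 + z²/n = 1.077290.
Adjusted center: (0.82857 + z²/(2n))/1.077290 = 0.80500.
Radicand: p̂(1−p̂)/n + z²/(4n²) = 0.002029155 + 0.000276034 = 0.002305189.
Half-width = 2.326·√0.002305189/1.077290 = 0.10366.
So the interval runs from 0.7013 to 0.9087.

(0.7013, 0.9087)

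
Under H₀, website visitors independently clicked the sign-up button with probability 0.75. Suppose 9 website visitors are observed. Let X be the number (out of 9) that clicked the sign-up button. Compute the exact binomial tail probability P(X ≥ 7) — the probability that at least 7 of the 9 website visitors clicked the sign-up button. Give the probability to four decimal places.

P = 0.6007

X is binomial with n = 9 and p = 0.75.
P(X ≥ 7) = C(9,7)·0.75^7·0.25^2 + C(9,8)·0.75^8·0.25^1 + C(9,9)·0.75^9·0.25^0.
= 0.300339 + 0.225254 + 0.075085 = 0.6007.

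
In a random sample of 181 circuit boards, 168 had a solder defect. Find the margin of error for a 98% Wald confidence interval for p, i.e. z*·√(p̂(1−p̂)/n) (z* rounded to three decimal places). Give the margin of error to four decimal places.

Sample proportion p̂ = 168/181 = 0.92818.
Standard error of p̂: √(0.066665/181) = √0.000368313 = 0.019191.
z* = 2.326 at the 98% level.
ME = 2.326·0.019191 = 0.0446.

ME = 0.0446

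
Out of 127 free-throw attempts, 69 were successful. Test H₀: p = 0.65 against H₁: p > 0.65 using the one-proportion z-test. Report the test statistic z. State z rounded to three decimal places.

With x = 69 successes in n = 127, p̂ = 0.54331.
Under H₀, SE = √(p₀(1−p₀)/n) = √(0.65·0.35/127) = √0.001791339 = 0.042324.
z = (p̂ − p₀)/SE = (0.54331 − 0.65)/0.042324 = -2.521.

z = -2.521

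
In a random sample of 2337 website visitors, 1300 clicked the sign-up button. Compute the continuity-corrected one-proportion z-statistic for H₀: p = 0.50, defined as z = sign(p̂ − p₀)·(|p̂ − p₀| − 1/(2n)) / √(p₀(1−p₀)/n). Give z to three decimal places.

Sample proportion p̂ = 1300/2337 = 0.55627. p̂ − p₀ = 0.056269.
Continuity correction 1/(2n) = 1/4674 = 0.000214.
Corrected numerator: |0.056269| − 0.000214 = 0.056055.
Null standard error: √(0.50·0.50/2337) = √0.000106975 = 0.010343.
z = (+)0.056055/0.010343 = 5.420.

z = 5.420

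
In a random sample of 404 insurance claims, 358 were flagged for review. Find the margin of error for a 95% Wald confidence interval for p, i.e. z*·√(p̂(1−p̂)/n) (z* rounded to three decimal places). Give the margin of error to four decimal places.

Sample proportion p̂ = 358/404 = 0.88614.
SE = √(p̂(1−p̂)/n) = √(0.100897/404) = 0.015803.
The 95% critical value is z* = 1.960.
So ME = 0.0310.

ME = 0.0310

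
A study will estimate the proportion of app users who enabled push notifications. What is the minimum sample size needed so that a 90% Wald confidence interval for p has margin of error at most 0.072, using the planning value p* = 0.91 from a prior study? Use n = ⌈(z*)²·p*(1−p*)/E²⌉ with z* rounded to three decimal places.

For 90% confidence, z* = 1.645.
p*(1−p*) = 0.91·0.09 = 0.0819.
Required n before rounding: 2.706025 × 0.0819 / 0.072² = 42.751.
Rounding up, n = 43.

n = 43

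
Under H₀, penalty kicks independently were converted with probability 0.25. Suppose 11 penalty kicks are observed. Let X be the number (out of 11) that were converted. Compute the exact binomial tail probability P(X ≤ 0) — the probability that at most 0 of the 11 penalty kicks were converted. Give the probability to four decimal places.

X is binomial with n = 11 and p = 0.25.
P(X ≤ 0) = C(11,0)·0.25^0·0.75^11.
= 0.042235 = 0.0422.

P = 0.0422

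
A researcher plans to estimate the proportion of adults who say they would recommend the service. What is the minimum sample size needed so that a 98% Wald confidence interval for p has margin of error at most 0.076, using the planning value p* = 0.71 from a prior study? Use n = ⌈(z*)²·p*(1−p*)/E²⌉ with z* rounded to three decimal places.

For 98% confidence, z* = 2.326.
p*(1−p*) = 0.71·0.29 = 0.2059.
Required n before rounding: 5.410276 × 0.2059 / 0.076² = 192.863.
Rounding up, n = 193.

n = 193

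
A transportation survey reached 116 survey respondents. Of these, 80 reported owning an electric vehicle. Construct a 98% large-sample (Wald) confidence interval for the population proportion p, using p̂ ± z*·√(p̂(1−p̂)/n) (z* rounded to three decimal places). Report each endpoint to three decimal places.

(0.590, 0.790)

Sample proportion p̂ = 80/116 = 0.68966.
SE = √(p̂(1−p̂)/n) = √(0.214031/116) = 0.042955.
The 98% critical value is z* = 2.326.
Margin of error: 2.326 × 0.042955 = 0.09991.
So the interval runs from 0.590 to 0.790.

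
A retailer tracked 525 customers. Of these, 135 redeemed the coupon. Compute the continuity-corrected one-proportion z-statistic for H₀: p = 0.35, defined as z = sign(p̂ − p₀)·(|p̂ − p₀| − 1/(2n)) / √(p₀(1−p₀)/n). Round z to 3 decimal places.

z = -4.415

Sample proportion p̂ = 135/525 = 0.25714. p̂ − p₀ = -0.092857.
Continuity correction 1/(2n) = 1/1050 = 0.000952.
Corrected numerator: |-0.092857| − 0.000952 = 0.091905.
Null standard error: √(0.35·0.65/525) = √0.000433333 = 0.020817.
z = −0.091905/0.020817 = -4.415.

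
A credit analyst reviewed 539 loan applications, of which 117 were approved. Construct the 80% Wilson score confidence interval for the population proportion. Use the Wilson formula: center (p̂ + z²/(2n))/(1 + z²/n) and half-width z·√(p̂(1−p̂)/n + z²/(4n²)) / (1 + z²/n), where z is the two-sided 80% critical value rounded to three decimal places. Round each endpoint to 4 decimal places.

p̂ = 117/539 = 0.21707; z = 1.282, so z² = 1.643524.
1 + z²/n = 1.003049.
Adjusted center: (0.21707 + z²/(2n))/1.003049 = 0.21793.
Radicand: p̂(1−p̂)/n + z²/(4n²) = 0.000315306 + 0.000001414 = 0.000316720.
Half-width = 1.282·√0.000316720/1.003049 = 0.02275.
Interval: 0.21793 ± 0.02275 → (0.1952, 0.2407).

(0.1952, 0.2407)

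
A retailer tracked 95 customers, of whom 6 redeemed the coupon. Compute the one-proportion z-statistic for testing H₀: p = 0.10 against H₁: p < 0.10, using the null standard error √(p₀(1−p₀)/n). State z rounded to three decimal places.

The sample proportion is 6/95 = 0.06316.
SE₀ = √(0.10·0.90/95) = 0.030779.
Test statistic: z = -0.03684/0.030779 = -1.197.

z = -1.197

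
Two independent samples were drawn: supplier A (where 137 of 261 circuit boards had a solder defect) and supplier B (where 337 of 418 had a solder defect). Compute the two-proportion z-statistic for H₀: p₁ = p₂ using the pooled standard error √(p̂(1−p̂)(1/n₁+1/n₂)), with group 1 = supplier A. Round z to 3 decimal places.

p̂₁ = 137/261 = 0.52490, p̂₂ = 337/418 = 0.80622.
Pooled p̂ = (137+337)/(261+418) = 474/679 = 0.69809.
SE = √[p̂(1−p̂)(1/n₁+1/n₂)] = √[0.69809·0.30191·(1/261+1/418)] ≈ 0.036218.
z = -0.28132/0.036218 = -7.767.

z = -7.767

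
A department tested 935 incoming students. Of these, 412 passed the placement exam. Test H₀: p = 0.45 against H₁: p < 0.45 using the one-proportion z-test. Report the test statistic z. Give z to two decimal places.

With x = 412 successes in n = 935, p̂ = 0.44064.
Null standard error: √(0.45·0.55/935) = √0.000264706 = 0.016270.
z = (p̂ − p₀)/SE = (0.44064 − 0.45)/0.016270 = -0.58.

z = -0.58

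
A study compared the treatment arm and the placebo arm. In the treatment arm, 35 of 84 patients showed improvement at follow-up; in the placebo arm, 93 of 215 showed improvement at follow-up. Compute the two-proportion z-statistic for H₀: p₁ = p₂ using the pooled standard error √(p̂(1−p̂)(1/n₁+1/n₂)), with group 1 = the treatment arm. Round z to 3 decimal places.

p̂₁ = 35/84 = 0.41667, p̂₂ = 93/215 = 0.43256.
Pooling: p̂ = 128/299 = 0.42809.
Pooled SE = √[0.2448295·0.01655592] ≈ 0.063666.
z = (p̂₁ − p̂₂)/SE = (0.41667 − 0.43256)/0.063666 = -0.01589/0.063666 = -0.250.

z = -0.250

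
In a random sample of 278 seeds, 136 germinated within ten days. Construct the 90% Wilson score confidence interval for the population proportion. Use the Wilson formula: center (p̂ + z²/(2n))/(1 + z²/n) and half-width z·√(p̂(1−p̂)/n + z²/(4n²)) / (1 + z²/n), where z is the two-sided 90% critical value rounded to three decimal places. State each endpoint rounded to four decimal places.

p̂ = 136/278 = 0.48921; z = 1.645, so z² = 2.706025.
Denominator 1 + z²/n = 1 + 2.706025/278 = 1.009734.
Adjusted center: (0.48921 + z²/(2n))/1.009734 = 0.48931.
Radicand: p̂(1−p̂)/n + z²/(4n²) = 0.000898862 + 0.000008754 = 0.000907616.
Half-width = z·√(radicand)/denom = 1.645·0.030127/1.009734 = 0.04908.
So the interval runs from 0.4402 to 0.5384.

(0.4402, 0.5384)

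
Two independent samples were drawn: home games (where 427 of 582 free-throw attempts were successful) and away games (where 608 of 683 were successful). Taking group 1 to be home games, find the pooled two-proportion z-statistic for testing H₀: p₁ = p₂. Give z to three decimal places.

z = -7.193

p̂₁ = 427/582 = 0.73368, p̂₂ = 608/683 = 0.89019.
Pooling: p̂ = 1035/1265 = 0.81818.
SE = √[p̂(1−p̂)(1/n₁+1/n₂)] = √[0.81818·0.18182·(1/582+1/683)] ≈ 0.021758.
z = (p̂₁ − p̂₂)/SE = (0.73368 − 0.89019)/0.021758 = -0.15651/0.021758 = -7.193.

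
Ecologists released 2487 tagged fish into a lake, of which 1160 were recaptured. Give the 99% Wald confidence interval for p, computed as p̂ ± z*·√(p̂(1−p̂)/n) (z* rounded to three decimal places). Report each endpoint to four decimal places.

Sample proportion p̂ = 1160/2487 = 0.46643.
SE(p̂) = √(0.46643·0.53357/2487) = 0.010003.
The 99% critical value is z* = 2.576.
Margin = 2.576·0.010003 = 0.02577.
CI: 0.46643 ± 0.02577 = (0.4407, 0.4922).

(0.4407, 0.4922)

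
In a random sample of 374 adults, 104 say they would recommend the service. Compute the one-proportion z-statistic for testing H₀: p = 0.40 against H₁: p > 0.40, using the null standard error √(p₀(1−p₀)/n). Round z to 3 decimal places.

z = -4.813

With x = 104 successes in n = 374, p̂ = 0.27807.
Null standard error: √(0.40·0.60/374) = √0.000641711 = 0.025332.
Test statistic: z = -0.12193/0.025332 = -4.813.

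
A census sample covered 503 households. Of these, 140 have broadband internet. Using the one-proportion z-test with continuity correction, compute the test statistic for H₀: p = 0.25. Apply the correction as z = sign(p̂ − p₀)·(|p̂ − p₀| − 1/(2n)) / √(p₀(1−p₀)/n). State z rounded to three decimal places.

z = 1.416

The sample proportion is 140/503 = 0.27833. p̂ − p₀ = 0.028330.
1/(2n) = 0.000994.
Corrected numerator: |0.028330| − 0.000994 = 0.027336.
SE₀ = √(0.25·0.75/503) = 0.019307.
z = +0.027336/0.019307 = 1.416.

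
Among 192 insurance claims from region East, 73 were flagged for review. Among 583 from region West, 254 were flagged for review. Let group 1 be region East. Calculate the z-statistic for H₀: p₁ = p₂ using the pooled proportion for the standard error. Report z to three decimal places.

z = -1.350

Sample proportions: p̂₁ = 73/192 = 0.38021 and p̂₂ = 254/583 = 0.43568.
Pooling: p̂ = 327/775 = 0.42194.
SE = √[p̂(1−p̂)(1/n₁+1/n₂)] = √[0.42194·0.57806·(1/192+1/583)] ≈ 0.041094.
z = -0.05547/0.041094 = -1.350.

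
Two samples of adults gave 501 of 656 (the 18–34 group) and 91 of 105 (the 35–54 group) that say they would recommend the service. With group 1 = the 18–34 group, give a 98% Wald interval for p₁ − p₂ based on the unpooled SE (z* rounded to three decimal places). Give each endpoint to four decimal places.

(-0.1892, -0.0167)

p̂₁ = 0.76372, p̂₂ = 0.86667, so the observed difference is -0.10295.
SE = √(0.000275079 + 0.001100529) = √0.001375608 = 0.037089.
The 98% critical value is z* = 2.326. Margin of error = 0.08627.
CI: -0.10295 ± 0.08627 = (-0.1892, -0.0167).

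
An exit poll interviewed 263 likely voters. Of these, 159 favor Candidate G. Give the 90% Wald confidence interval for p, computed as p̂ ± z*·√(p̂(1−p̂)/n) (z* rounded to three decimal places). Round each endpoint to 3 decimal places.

(0.555, 0.654)

Sample proportion p̂ = 159/263 = 0.60456.
SE(p̂) = √(0.60456·0.39544/263) = 0.030150.
The 90% critical value is z* = 1.645.
Margin = 1.645·0.030150 = 0.04960.
CI: 0.60456 ± 0.04960 = (0.555, 0.654).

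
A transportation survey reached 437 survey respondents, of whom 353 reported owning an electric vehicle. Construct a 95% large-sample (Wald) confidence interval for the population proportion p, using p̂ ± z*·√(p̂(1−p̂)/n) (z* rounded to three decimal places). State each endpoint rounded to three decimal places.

(0.771, 0.845)

The sample proportion is 353/437 = 0.80778.
SE(p̂) = √(0.80778·0.19222/437) = 0.018850.
For 95% confidence, z* = 1.960.
Margin of error: 1.960 × 0.018850 = 0.03695.
So the interval runs from 0.771 to 0.845.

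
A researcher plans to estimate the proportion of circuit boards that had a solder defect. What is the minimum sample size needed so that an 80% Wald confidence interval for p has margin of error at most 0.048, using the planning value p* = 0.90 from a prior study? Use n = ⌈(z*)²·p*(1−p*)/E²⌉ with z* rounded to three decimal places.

n = 65

The 80% critical value is z* = 1.282.
p*(1−p*) = 0.0900.
Required n before rounding: 1.643524 × 0.0900 / 0.048² = 64.200.
⌈64.200⌉ = 65.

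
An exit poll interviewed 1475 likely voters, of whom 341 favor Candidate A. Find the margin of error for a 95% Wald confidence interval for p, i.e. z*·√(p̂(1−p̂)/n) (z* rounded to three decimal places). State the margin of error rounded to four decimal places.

Sample proportion p̂ = 341/1475 = 0.23119.
Standard error of p̂: √(0.177739/1475) = √0.000120501 = 0.010977.
For 95% confidence, z* = 1.960.
Margin of error = z*·SE = 1.960 × 0.010977 = 0.0215.

ME = 0.0215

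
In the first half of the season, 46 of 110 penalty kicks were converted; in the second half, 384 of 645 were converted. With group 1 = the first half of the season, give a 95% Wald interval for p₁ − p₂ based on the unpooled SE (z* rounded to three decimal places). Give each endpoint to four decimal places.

p̂₁ = 46/110 = 0.41818, p̂₂ = 384/645 = 0.59535; p̂₁ − p̂₂ = -0.17717.
Unpooled SE = √(p̂₁(1−p̂₁)/n₁ + p̂₂(1−p̂₂)/n₂) = √(0.002211871 + 0.000373502) = 0.050847.
For 95% confidence, z* = 1.960. Margin of error = 0.09966.
CI: -0.17717 ± 0.09966 = (-0.2768, -0.0775).

(-0.2768, -0.0775)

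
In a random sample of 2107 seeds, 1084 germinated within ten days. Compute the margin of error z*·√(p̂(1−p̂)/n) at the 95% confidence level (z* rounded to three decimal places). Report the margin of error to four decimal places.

ME = 0.0213

With x = 1084 successes in n = 2107, p̂ = 0.51448.
Standard error of p̂: √(0.249790/2107) = √0.000118553 = 0.010888.
For 95% confidence, z* = 1.960.
Margin of error = z*·SE = 1.960 × 0.010888 = 0.0213.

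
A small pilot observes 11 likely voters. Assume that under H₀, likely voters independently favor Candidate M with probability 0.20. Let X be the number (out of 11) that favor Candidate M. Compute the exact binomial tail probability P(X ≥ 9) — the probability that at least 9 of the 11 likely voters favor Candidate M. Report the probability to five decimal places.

P = 0.00002

X ~ Binomial(n=11, p=0.20).
P(X ≥ 9) = C(11,9)·0.20^9·0.80^2 + C(11,10)·0.20^10·0.80^1 + C(11,11)·0.20^11·0.80^0.
= 0.000018 + 0.000001 + 0.000000 = 0.00002.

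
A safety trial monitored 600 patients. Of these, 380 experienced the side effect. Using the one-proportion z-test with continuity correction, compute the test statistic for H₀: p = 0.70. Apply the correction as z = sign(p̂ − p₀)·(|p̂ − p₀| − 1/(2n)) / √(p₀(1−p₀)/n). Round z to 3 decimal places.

z = -3.519

p̂ = 380/600 = 0.63333. p̂ − p₀ = -0.066667.
Continuity correction 1/(2n) = 1/1200 = 0.000833.
Corrected numerator: |-0.066667| − 0.000833 = 0.065834.
Under H₀, SE = √(p₀(1−p₀)/n) = √(0.70·0.30/600) = √0.000350000 = 0.018708.
z = (−)0.065834/0.018708 = -3.519.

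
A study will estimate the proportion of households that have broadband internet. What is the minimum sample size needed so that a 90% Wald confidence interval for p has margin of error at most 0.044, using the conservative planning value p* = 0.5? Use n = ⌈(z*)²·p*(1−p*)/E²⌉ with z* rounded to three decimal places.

The 90% critical value is z* = 1.645.
p*(1−p*) = 0.2500.
(z*)²·p*(1−p*)/E² = 2.706025·0.2500/0.001936 = 349.435.
⌈349.435⌉ = 350.

n = 350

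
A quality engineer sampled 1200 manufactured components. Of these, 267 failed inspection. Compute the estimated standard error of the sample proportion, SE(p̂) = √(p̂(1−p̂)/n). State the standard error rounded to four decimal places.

SE = 0.0120

Sample proportion p̂ = 267/1200 = 0.22250.
p̂(1−p̂) = 0.22250·0.77750 = 0.172994.
Dividing by n and taking the root: √0.000144162 = 0.0120.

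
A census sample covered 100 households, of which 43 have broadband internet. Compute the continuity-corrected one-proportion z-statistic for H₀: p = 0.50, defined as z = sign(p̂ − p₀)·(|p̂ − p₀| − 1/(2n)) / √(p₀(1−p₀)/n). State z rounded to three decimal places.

z = -1.300

p̂ = 43/100 = 0.43000. p̂ − p₀ = -0.070000.
1/(2n) = 0.005000.
Corrected numerator: |-0.070000| − 0.005000 = 0.065000.
Under H₀, SE = √(p₀(1−p₀)/n) = √(0.50·0.50/100) = √0.002500000 = 0.050000.
z = (−)0.065000/0.050000 = -1.300.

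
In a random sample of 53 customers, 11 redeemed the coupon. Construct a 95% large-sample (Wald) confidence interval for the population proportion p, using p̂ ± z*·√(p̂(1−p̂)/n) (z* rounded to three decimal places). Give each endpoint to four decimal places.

Sample proportion p̂ = 11/53 = 0.20755.
SE(p̂) = √(0.20755·0.79245/53) = 0.055707.
z* = 1.960 at the 95% level.
Margin of error: 1.960 × 0.055707 = 0.10919.
Interval: 0.20755 ± 0.10919 → (0.0984, 0.3167).

(0.0984, 0.3167)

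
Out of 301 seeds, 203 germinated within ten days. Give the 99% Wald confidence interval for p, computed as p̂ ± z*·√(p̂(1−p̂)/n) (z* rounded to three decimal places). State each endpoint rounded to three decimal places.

With x = 203 successes in n = 301, p̂ = 0.67442.
Standard error of p̂: √(0.219578/301) = √0.000729496 = 0.027009.
The 99% critical value is z* = 2.576.
Margin = 2.576·0.027009 = 0.06958.
CI: 0.67442 ± 0.06958 = (0.605, 0.744).

(0.605, 0.744)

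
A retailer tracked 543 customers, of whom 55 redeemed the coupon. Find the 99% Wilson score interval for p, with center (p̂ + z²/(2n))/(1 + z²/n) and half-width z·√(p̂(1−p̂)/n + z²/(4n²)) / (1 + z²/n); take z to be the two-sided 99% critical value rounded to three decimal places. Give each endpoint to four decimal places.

(0.0726, 0.1396)

p̂ = 55/543 = 0.10129; z = 2.576, so z² = 6.635776.
1 + z²/n = 1.012221.
Center = (0.10129 + 0.006110)/1.012221 = 0.10610.
Radicand: p̂(1−p̂)/n + z²/(4n²) = 0.000167642 + 0.000005626 = 0.000173268.
Half-width = z·√(radicand)/denom = 2.576·0.013163/1.012221 = 0.03350.
Interval: 0.10610 ± 0.03350 → (0.0726, 0.1396).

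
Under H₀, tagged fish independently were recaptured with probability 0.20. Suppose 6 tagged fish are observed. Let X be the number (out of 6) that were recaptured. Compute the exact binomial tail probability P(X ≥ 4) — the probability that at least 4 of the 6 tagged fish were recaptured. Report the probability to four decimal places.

P = 0.0170

X ~ Binomial(n=6, p=0.20).
P(X ≥ 4) = C(6,4)·0.20^4·0.80^2 + C(6,5)·0.20^5·0.80^1 + C(6,6)·0.20^6·0.80^0.
= 0.015360 + 0.001536 + 0.000064 = 0.0170.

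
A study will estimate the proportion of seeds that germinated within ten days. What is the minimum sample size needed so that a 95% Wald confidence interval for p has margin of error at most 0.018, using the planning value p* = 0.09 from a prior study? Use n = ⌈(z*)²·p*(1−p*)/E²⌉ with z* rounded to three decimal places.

For 95% confidence, z* = 1.960.
p*(1−p*) = 0.0819.
(z*)²·p*(1−p*)/E² = 3.841600·0.0819/0.000324 = 971.071.
⌈971.071⌉ = 972.

n = 972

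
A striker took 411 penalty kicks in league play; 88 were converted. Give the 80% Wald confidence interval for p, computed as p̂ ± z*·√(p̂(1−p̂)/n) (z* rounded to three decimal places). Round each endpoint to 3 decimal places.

(0.188, 0.240)

With x = 88 successes in n = 411, p̂ = 0.21411.
Standard error of p̂: √(0.168268/411) = √0.000409411 = 0.020234.
The 80% critical value is z* = 1.282.
Margin of error: 1.282 × 0.020234 = 0.02594.
CI: 0.21411 ± 0.02594 = (0.188, 0.240).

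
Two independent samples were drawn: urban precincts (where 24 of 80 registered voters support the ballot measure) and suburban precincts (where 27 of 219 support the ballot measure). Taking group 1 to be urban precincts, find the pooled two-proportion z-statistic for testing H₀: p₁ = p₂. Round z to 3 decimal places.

Sample proportions: p̂₁ = 24/80 = 0.30000 and p̂₂ = 27/219 = 0.12329.
Pooled p̂ = (24+27)/(80+219) = 51/299 = 0.17057.
SE = √[p̂(1−p̂)(1/n₁+1/n₂)] = √[0.17057·0.82943·(1/80+1/219)] ≈ 0.049137.
z = 0.17671/0.049137 = 3.596.

z = 3.596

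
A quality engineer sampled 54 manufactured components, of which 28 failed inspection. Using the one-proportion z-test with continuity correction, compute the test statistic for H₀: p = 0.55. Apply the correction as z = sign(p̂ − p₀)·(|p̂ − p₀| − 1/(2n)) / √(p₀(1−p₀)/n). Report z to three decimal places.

z = -0.328

Sample proportion p̂ = 28/54 = 0.51852. p̂ − p₀ = -0.031481.
1/(2n) = 0.009259.
Corrected numerator: |-0.031481| − 0.009259 = 0.022222.
Null standard error: √(0.55·0.45/54) = √0.004583333 = 0.067700.
z = (−)0.022222/0.067700 = -0.328.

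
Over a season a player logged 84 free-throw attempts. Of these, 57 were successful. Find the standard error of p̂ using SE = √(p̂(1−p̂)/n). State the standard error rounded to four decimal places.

With x = 57 successes in n = 84, p̂ = 0.67857.
p̂(1−p̂) = 0.218113.
SE = √(0.218113/84) = 0.0510.

SE = 0.0510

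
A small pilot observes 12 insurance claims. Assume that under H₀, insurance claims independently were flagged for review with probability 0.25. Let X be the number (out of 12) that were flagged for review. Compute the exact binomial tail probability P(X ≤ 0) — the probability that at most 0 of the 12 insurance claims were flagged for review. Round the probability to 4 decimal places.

X is binomial with n = 12 and p = 0.25.
P(X ≤ 0) = C(12,0)·0.25^0·0.75^12.
= 0.031676 = 0.0317.

P = 0.0317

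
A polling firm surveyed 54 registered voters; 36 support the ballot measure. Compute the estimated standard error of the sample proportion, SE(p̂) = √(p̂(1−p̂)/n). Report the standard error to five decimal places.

p̂ = 36/54 = 0.66667.
p̂(1−p̂) = 0.66667·0.33333 = 0.222221.
Dividing by n and taking the root: √0.004115204 = 0.06415.

SE = 0.06415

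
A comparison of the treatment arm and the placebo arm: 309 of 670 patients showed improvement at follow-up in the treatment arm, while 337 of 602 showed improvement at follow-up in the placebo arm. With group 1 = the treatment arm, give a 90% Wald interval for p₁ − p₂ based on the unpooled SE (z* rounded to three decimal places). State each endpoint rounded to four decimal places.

p̂₁ = 0.46119, p̂₂ = 0.55980, so the observed difference is -0.09861.
SE = √(0.000370887 + 0.000409342) = √0.000780229 = 0.027933.
For 90% confidence, z* = 1.645. Margin of error = 0.04595.
CI: -0.09861 ± 0.04595 = (-0.1446, -0.0527).

(-0.1446, -0.0527)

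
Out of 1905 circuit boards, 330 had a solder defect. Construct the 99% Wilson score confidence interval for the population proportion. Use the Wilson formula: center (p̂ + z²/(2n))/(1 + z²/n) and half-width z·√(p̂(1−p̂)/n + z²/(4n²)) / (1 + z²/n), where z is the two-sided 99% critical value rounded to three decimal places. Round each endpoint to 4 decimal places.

p̂ = 330/1905 = 0.17323; z = 2.576, so z² = 6.635776.
1 + z²/n = 1.003483.
Center = (0.17323 + 0.001742)/1.003483 = 0.17436.
Radicand: p̂(1−p̂)/n + z²/(4n²) = 0.000075181 + 0.000000457 = 0.000075638.
Half-width = z·√(radicand)/denom = 2.576·0.008697/1.003483 = 0.02233.
CI: 0.17436 ± 0.02233 = (0.1520, 0.1967).

(0.1520, 0.1967)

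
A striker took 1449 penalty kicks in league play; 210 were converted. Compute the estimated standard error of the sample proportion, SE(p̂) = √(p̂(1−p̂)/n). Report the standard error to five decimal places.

SE = 0.00925

Sample proportion p̂ = 210/1449 = 0.14493.
p̂(1−p̂) = 0.14493·0.85507 = 0.123925.
SE = √(0.123925/1449) = 0.00925.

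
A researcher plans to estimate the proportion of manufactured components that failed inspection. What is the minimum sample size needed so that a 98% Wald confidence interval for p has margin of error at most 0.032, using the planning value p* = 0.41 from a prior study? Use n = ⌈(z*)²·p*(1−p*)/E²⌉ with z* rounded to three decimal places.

n = 1279

For 98% confidence, z* = 2.326.
p*(1−p*) = 0.41·0.59 = 0.2419.
Required n before rounding: 5.410276 × 0.2419 / 0.032² = 1278.072.
⌈1278.072⌉ = 1279.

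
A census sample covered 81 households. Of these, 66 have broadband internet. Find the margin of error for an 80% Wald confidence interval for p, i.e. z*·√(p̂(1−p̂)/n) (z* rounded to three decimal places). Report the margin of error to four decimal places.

Sample proportion p̂ = 66/81 = 0.81481.
SE = √(p̂(1−p̂)/n) = √(0.150892/81) = 0.043161.
For 80% confidence, z* = 1.282.
Margin of error = z*·SE = 1.282 × 0.043161 = 0.0553.

ME = 0.0553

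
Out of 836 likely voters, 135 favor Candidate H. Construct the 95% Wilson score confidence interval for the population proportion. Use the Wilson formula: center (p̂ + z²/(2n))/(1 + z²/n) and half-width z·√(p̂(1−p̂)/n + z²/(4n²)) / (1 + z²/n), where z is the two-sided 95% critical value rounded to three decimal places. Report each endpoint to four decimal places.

(0.1381, 0.1880)

Here p̂ = 135/836 = 0.16148 and z = 1.960 (z² = 3.841600).
Denominator 1 + z²/n = 1 + 3.841600/836 = 1.004595.
Center = (0.16148 + 0.002298)/1.004595 = 0.16303.
Radicand: p̂(1−p̂)/n + z²/(4n²) = 0.000161969 + 0.000001374 = 0.000163343.
Half-width = 1.960·√0.000163343/1.004595 = 0.02494.
So the interval runs from 0.1381 to 0.1880.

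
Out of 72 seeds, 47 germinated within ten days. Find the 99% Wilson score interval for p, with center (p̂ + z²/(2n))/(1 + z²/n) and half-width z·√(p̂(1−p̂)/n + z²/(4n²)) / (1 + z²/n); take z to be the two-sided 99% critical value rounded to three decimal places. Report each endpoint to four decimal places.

p̂ = 47/72 = 0.65278; z = 2.576, so z² = 6.635776.
Denominator 1 + z²/n = 1 + 6.635776/72 = 1.092164.
Center = (0.65278 + 0.046082)/1.092164 = 0.63989.
Radicand: p̂(1−p̂)/n + z²/(4n²) = 0.003148041 + 0.000320012 = 0.003468053.
Half-width = z·√(radicand)/denom = 2.576·0.058890/1.092164 = 0.13890.
CI: 0.63989 ± 0.13890 = (0.5010, 0.7788).

(0.5010, 0.7788)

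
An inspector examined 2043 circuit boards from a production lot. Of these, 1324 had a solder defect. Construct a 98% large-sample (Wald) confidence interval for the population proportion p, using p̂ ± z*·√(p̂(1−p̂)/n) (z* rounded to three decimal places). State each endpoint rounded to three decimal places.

With x = 1324 successes in n = 2043, p̂ = 0.64807.
SE = √(p̂(1−p̂)/n) = √(0.228076/2043) = 0.010566.
For 98% confidence, z* = 2.326.
Margin = 2.326·0.010566 = 0.02458.
Interval: 0.64807 ± 0.02458 → (0.623, 0.673).

(0.623, 0.673)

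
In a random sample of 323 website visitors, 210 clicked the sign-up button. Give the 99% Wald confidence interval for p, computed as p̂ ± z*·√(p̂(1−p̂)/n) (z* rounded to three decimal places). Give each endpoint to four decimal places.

With x = 210 successes in n = 323, p̂ = 0.65015.
SE = √(p̂(1−p̂)/n) = √(0.227454/323) = 0.026537.
For 99% confidence, z* = 2.576.
Margin of error: 2.576 × 0.026537 = 0.06836.
Interval: 0.65015 ± 0.06836 → (0.5818, 0.7185).

(0.5818, 0.7185)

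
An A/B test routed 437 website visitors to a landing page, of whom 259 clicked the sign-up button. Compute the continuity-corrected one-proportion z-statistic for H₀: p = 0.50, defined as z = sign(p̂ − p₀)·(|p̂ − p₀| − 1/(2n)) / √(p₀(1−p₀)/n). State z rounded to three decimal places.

z = 3.827

p̂ = 259/437 = 0.59268. p̂ − p₀ = 0.092677.
1/(2n) = 0.001144.
Corrected numerator: |0.092677| − 0.001144 = 0.091533.
Null standard error: √(0.50·0.50/437) = √0.000572082 = 0.023918.
z = +0.091533/0.023918 = 3.827.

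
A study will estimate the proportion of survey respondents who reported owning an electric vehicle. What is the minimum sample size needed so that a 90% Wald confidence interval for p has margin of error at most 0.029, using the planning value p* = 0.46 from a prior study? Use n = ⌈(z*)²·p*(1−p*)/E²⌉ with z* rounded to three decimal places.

For 90% confidence, z* = 1.645.
p*(1−p*) = 0.2484.
Required n before rounding: 2.706025 × 0.2484 / 0.029² = 799.259.
⌈799.259⌉ = 800.

n = 800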